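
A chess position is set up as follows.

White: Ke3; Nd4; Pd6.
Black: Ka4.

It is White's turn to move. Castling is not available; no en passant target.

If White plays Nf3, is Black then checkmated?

After Nf3: black king on a4; in check: no.
Black is not in check, so this cannot be checkmate.

no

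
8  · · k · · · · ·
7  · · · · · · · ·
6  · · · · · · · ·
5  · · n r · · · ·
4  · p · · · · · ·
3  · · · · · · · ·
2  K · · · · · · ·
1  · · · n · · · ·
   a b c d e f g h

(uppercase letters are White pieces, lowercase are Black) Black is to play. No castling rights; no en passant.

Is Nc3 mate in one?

After Nc3: white king on a2; in check: yes, from the black knight on c3.
White has 2 legal replies: Kb2, Ka1.
In check but a legal move exists → not checkmate.

no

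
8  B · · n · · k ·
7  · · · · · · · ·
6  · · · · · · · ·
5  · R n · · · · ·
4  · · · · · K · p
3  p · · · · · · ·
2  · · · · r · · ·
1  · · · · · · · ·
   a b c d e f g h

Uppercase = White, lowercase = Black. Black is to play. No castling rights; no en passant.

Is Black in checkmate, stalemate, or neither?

neither

Black to move; black king on g8.
In check: no.
Legal moves for Black include: Kh8, Kf8, Kh7, Kg7, Kf7, Nf7, Ndb7, Nde6+, Nc6, Nd7, Ncb7, Nce6+, Na6, Ne4, Na4, Nd3+, Nb3, Re8, ... (list truncated; more exist).
Black has legal moves and is not in check → neither.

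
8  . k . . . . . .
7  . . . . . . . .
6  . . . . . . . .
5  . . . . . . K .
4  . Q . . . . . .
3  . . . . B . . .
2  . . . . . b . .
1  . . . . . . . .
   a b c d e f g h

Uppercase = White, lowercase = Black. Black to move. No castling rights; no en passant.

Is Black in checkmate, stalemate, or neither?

Black to move; black king on b8.
In check: yes, from the white queen on b4.
King squares — a7: attacked by Be3; b7: attacked by Qb4; c7: available; a8: available; c8: available.
Legal moves for Black: Kc8, Ka8, Kc7.
Black is in check but has 3 legal moves → neither.

neither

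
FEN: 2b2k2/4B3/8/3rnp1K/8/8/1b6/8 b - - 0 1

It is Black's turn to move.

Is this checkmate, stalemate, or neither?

neither

Black to move; black king on f8.
In check: yes, from the white bishop on e7.
Legal moves for Black: Kg8, Ke8, Kg7, Kf7, Kxe7.
Black is in check but has 5 legal moves → neither.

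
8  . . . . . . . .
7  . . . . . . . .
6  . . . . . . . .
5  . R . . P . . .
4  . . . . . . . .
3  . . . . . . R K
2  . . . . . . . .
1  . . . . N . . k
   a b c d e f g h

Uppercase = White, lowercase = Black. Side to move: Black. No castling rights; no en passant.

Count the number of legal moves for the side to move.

Black to move; king on h1.
In check: no.
Legal moves: none.
Count: 0.

0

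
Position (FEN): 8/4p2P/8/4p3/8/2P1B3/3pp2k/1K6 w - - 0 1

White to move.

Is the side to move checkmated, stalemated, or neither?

neither

White to move; white king on b1.
In check: no.
Legal moves for White include: Ba7, Bh6, Bb6, Bg5, Bc5, Bf4+, Bd4, Bf2, Bxd2, Bg1+, Kc2, Kb2, Ka2, Ka1, h8=Q+, h8=R+, h8=B, h8=N, ... (list truncated; more exist).
White has legal moves and is not in check → neither.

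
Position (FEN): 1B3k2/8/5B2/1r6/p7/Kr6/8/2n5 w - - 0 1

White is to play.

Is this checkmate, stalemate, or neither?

neither

White to move; white king on a3.
In check: yes, from the black rook on b3.
King squares — a2: attacked by Nc1; b2: attacked by Rb3; b3: attacked by Nc1; a4: available; b4: attacked by Rb3.
Legal moves for White: Kxa4.
White is in check but has 1 legal move → neither.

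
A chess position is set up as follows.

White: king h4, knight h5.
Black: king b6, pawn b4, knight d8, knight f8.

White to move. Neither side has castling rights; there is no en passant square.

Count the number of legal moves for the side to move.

White to move; king on h4.
In check: no.
Legal moves: Ng7, Nf6, Nf4, Ng3, Kg5, Kg4, Kh3, Kg3.
Count: 8.

8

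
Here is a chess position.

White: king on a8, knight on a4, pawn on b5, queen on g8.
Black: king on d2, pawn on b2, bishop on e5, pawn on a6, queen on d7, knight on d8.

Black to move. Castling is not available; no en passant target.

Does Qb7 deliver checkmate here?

After Qb7: white king on a8; in check: yes, from the black queen on b7.
King squares — a7: attacked by Qb7; b7: attacked by Nd8; b8: attacked by Be5.
White has no legal moves → checkmate.

yes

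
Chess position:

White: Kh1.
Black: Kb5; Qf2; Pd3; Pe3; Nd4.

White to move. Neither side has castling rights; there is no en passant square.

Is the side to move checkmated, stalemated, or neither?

stalemate

White to move; white king on h1.
In check: no.
King squares — g1: attacked by Qf2; g2: attacked by Qf2; h2: attacked by Qf2.
Legal moves for White: none.
Not in check and no legal moves → stalemate.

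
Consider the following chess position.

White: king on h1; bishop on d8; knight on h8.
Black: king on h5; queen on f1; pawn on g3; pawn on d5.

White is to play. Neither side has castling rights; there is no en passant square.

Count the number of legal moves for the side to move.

White to move; king on h1.
In check: yes, from the black queen on f1.
Legal moves: none.
Count: 0.

0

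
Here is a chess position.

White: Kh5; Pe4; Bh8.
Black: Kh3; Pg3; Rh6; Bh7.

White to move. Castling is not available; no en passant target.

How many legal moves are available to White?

2

White to move; king on h5.
In check: yes, from the black rook on h6.
Legal moves: Kxh6, Kg5.
Count: 2.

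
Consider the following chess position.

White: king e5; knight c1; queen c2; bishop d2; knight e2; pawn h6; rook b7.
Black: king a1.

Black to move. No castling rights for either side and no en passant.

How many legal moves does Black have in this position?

Black to move; king on a1.
In check: no.
Legal moves: none.
Count: 0.

0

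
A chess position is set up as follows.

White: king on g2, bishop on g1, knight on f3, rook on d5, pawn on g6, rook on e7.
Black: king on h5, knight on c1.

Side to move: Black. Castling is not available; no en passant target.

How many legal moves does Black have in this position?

3

Black to move; king on h5.
In check: yes, from the white rook on d5.
Legal moves: Kh6, Kxg6, Kg4.
Count: 3.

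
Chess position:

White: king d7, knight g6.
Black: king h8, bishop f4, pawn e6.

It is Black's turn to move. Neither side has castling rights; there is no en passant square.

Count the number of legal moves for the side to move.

3

Black to move; king on h8.
In check: yes, from the white knight on g6.
Legal moves: Kg8, Kh7, Kg7.
Count: 3.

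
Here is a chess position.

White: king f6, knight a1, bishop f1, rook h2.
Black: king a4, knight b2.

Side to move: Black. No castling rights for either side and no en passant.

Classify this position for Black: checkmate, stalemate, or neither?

neither

Black to move; black king on a4.
In check: no.
Legal moves for Black: Ka5, Kb4, Ka3, Nc4, Nd3, Nd1.
Black has 6 legal moves and is not in check → neither.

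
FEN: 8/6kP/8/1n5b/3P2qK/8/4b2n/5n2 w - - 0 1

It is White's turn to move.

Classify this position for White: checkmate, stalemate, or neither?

White to move; white king on h4.
In check: yes, from the black queen on g4.
King squares — g3: attacked by Nf1; h3: attacked by Qg4; g4: attacked by Be2; g5: attacked by Qg4; h5: attacked by Qg4.
Legal moves for White: none.
In check with no legal moves → checkmate.

checkmate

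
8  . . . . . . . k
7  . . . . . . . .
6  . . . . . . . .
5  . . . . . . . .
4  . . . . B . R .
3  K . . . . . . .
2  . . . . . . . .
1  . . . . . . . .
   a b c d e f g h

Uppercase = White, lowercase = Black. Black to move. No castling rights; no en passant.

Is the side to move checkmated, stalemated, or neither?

Black to move; black king on h8.
In check: no.
King squares — g7: attacked by Rg4; h7: attacked by Be4; g8: attacked by Rg4.
Legal moves for Black: none.
Not in check and no legal moves → stalemate.

stalemate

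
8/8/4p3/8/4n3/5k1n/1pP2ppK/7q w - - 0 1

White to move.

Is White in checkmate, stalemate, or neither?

White to move; white king on h2.
In check: yes, from the black queen on h1.
King squares — g1: attacked by Qh1; h1: attacked by Pg2; g2: attacked by Qh1; g3: attacked by Kf3; h3: attacked by Qh1.
Legal moves for White: none.
In check with no legal moves → checkmate.

checkmate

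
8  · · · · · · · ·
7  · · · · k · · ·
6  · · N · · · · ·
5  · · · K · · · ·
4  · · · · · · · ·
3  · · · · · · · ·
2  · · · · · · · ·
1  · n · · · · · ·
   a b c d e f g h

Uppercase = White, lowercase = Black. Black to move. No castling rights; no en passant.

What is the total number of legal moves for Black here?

5

Black to move; king on e7.
In check: yes, from the white knight on c6.
Legal moves: Kf8, Ke8, Kf7, Kd7, Kf6.
Count: 5.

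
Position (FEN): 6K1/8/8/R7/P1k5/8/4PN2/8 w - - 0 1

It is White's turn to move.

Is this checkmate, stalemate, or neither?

White to move; white king on g8.
In check: no.
Legal moves for White include: Kh8, Kf8, Kh7, Kg7, Kf7, Ra8, Ra7, Ra6, Rh5, Rg5, Rf5, Re5, Rd5, Rc5+, Rb5, Ng4, Ne4, Nh3, ... (list truncated; more exist).
White has legal moves and is not in check → neither.

neither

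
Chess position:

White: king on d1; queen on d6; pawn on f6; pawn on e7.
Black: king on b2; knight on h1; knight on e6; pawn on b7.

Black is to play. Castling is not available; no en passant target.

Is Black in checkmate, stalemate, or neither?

neither

Black to move; black king on b2.
In check: no.
Legal moves for Black: Nf8, Nd8, Ng7, Nc7, Ng5, Nc5, Nf4, Nd4, Kc3, Kb3, Ka2, Kb1, Ka1, Ng3, Nf2+, b6, b5.
Black has 17 legal moves and is not in check → neither.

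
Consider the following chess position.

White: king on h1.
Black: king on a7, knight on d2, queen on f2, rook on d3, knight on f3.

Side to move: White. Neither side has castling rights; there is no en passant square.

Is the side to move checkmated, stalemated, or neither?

White to move; white king on h1.
In check: no.
King squares — g1: attacked by Qf2; g2: attacked by Qf2; h2: attacked by Qf2.
Legal moves for White: none.
Not in check and no legal moves → stalemate.

stalemate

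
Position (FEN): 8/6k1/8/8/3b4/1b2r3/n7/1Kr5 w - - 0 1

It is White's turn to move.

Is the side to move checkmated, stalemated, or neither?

checkmate

White to move; white king on b1.
In check: yes, from the black rook on c1.
King squares — a1: attacked by Rc1; c1: attacked by Na2; a2: attacked by Bb3; b2: attacked by Bd4; c2: attacked by Rc1.
Legal moves for White: none.
In check with no legal moves → checkmate.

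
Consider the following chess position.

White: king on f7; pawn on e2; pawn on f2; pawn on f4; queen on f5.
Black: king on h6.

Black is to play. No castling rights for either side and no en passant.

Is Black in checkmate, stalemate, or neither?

stalemate

Black to move; black king on h6.
In check: no.
King squares — g5: attacked by Pf4; h5: attacked by Qf5; g6: attacked by Qf5; g7: attacked by Kf7; h7: attacked by Qf5.
Legal moves for Black: none.
Not in check and no legal moves → stalemate.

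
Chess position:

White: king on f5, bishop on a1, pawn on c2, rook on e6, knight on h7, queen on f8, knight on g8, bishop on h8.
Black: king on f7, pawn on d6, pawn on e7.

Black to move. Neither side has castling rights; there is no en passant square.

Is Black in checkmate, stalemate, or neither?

checkmate

Black to move; black king on f7.
In check: yes, from the white queen on f8.
King squares — e6: attacked by Kf5; f6: attacked by Ba1; g6: attacked by Kf5; e7: own pawn; g7: attacked by Ba1; e8: attacked by Qf8; f8: attacked by Nh7; g8: attacked by Qf8.
Legal moves for Black: none.
In check with no legal moves → checkmate.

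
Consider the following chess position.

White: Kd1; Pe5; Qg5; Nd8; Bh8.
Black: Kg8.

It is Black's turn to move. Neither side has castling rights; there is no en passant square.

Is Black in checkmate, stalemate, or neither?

Black to move; black king on g8.
In check: yes, from the white queen on g5.
King squares — f7: attacked by Nd8; g7: attacked by Qg5; h7: available; f8: available; h8: available.
Legal moves for Black: Kxh8, Kf8, Kh7.
Black is in check but has 3 legal moves → neither.

neither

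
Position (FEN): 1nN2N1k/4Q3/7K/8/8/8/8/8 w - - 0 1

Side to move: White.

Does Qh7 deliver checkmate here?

After Qh7: black king on h8; in check: yes, from the white queen on h7.
King squares — g7: attacked by Kh6; h7: attacked by Kh6; g8: attacked by Qh7.
Black has no legal moves → checkmate.

yes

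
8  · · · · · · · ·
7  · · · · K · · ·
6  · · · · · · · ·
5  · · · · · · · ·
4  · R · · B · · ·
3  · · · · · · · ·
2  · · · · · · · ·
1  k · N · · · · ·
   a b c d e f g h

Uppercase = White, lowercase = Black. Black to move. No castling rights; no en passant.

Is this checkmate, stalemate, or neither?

Black to move; black king on a1.
In check: no.
King squares — b1: attacked by Rb4; a2: attacked by Nc1; b2: attacked by Rb4.
Legal moves for Black: none.
Not in check and no legal moves → stalemate.

stalemate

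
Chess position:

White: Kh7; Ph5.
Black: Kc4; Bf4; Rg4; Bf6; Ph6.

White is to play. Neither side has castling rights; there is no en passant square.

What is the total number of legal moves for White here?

0

White to move; king on h7.
In check: no.
Legal moves: none.
Count: 0.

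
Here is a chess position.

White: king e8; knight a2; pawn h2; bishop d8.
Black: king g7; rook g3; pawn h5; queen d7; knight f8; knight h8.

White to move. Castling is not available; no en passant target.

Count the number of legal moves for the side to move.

White to move; king on e8.
In check: yes, from the black queen on d7.
Legal moves: none.
Count: 0.

0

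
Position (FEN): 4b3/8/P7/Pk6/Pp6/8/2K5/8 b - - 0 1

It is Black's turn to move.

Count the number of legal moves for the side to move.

6

Black to move; king on b5.
In check: yes, from the white pawn on a4.
Legal moves: Kc6, Kxa6, Kc5, Kxa5, Kc4, Kxa4.
Count: 6.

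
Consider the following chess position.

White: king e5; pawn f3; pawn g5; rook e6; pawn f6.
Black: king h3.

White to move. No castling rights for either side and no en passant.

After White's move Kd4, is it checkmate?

After Kd4: black king on h3; in check: no.
Black is not in check, so this cannot be checkmate.

no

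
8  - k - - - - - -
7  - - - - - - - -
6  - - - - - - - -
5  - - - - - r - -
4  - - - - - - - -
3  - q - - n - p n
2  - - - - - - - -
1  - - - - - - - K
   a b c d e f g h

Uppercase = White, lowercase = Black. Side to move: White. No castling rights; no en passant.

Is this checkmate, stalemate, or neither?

White to move; white king on h1.
In check: no.
King squares — g1: attacked by Nh3; g2: attacked by Ne3; h2: attacked by Pg3.
Legal moves for White: none.
Not in check and no legal moves → stalemate.

stalemate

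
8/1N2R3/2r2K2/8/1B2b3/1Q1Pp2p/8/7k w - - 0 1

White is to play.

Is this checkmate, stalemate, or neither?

White to move; white king on f6.
In check: yes, from the black rook on c6.
Legal moves for White: Kg7, Kf7, Kg5, Ke5, Re6, Nd6, Bd6, Qe6.
White is in check but has 8 legal moves → neither.

neither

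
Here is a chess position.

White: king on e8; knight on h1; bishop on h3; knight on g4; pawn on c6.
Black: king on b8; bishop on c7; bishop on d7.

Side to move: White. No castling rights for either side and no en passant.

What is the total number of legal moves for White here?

White to move; king on e8.
In check: yes, from the black bishop on d7.
Legal moves: Kf8, Kf7, Ke7, Kxd7, cxd7.
Count: 5.

5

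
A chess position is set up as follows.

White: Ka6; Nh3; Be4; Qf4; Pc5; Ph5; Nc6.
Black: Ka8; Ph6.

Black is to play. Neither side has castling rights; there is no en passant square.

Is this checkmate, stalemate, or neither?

Black to move; black king on a8.
In check: no.
King squares — a7: attacked by Ka6; b7: attacked by Ka6; b8: attacked by Qf4.
Legal moves for Black: none.
Not in check and no legal moves → stalemate.

stalemate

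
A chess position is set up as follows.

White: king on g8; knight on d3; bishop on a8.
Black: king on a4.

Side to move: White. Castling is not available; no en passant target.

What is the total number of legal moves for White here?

20

White to move; king on g8.
In check: no.
Legal moves: Kh8, Kf8, Kh7, Kg7, Kf7, Bb7, Bc6+, Bd5, Be4, Bf3, Bg2, Bh1, Ne5, Nc5+, Nf4, Nb4, Nf2, Nb2+, Ne1, Nc1.
Count: 20.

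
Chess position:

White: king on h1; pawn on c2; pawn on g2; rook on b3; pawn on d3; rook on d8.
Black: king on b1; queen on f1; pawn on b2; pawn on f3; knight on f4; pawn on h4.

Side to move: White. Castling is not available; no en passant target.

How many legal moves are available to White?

White to move; king on h1.
In check: yes, from the black queen on f1.
Legal moves: Kh2.
Count: 1.

1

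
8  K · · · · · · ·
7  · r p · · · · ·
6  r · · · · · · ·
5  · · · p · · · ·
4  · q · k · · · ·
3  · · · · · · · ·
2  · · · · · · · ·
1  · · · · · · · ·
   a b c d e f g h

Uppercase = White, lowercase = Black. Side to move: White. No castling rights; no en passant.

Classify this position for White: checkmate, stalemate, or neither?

White to move; white king on a8.
In check: yes, from the black rook on a6.
King squares — a7: attacked by Ra6; b7: attacked by Qb4; b8: attacked by Rb7.
Legal moves for White: none.
In check with no legal moves → checkmate.

checkmate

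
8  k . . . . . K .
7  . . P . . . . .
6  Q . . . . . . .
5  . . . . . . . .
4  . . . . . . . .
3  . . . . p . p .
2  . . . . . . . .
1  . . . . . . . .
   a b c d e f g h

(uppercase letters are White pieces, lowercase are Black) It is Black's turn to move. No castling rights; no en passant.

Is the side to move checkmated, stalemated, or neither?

Black to move; black king on a8.
In check: yes, from the white queen on a6.
King squares — a7: attacked by Qa6; b7: attacked by Qa6; b8: attacked by Pc7.
Legal moves for Black: none.
In check with no legal moves → checkmate.

checkmate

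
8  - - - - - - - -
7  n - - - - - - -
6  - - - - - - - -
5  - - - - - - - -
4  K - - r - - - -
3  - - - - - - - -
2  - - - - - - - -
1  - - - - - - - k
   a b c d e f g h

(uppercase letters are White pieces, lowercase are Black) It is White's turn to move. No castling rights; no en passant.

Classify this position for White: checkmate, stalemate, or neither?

White to move; white king on a4.
In check: yes, from the black rook on d4.
Legal moves for White: Ka5, Kb3, Ka3.
White is in check but has 3 legal moves → neither.

neither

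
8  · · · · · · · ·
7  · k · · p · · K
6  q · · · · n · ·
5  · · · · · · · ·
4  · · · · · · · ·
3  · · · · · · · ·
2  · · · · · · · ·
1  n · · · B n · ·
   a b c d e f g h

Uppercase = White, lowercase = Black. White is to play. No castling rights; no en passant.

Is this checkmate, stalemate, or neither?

White to move; white king on h7.
In check: yes, from the black knight on f6.
Legal moves for White: Kh8, Kg7, Kh6, Kg6.
White is in check but has 4 legal moves → neither.

neither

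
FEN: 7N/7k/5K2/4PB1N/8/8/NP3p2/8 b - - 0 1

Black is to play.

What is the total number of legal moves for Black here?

3

Black to move; king on h7.
In check: yes, from the white bishop on f5.
Legal moves: Kxh8, Kg8, Kh6.
Count: 3.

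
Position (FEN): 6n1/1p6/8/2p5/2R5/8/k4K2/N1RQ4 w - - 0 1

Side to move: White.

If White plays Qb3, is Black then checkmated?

After Qb3: black king on a2; in check: yes, from the white queen on b3.
King squares — a1: attacked by Rc1; b1: attacked by Rc1; b2: attacked by Qb3; a3: attacked by Qb3; b3: attacked by Na1.
Black has no legal moves → checkmate.

yes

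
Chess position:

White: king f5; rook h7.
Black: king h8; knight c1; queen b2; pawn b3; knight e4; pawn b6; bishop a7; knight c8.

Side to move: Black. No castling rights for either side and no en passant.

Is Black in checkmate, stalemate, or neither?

neither

Black to move; black king on h8.
In check: yes, from the white rook on h7.
King squares — g7: attacked by Rh7; h7: available; g8: available.
Legal moves for Black: Kg8, Kxh7.
Black is in check but has 2 legal moves → neither.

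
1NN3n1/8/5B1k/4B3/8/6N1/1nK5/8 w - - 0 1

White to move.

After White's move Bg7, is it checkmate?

After Bg7: black king on h6; in check: yes, from the white bishop on g7.
Black has 3 legal replies: Kh7, Kg6, Kg5.
In check but a legal move exists → not checkmate.

no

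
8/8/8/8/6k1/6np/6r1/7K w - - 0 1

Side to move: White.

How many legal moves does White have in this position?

White to move; king on h1.
In check: yes, from the black knight on g3.
Legal moves: none.
Count: 0.

0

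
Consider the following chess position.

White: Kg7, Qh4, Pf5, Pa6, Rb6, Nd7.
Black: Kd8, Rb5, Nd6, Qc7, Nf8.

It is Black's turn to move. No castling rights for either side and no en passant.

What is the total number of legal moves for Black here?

3

Black to move; king on d8.
In check: yes, from the white queen on h4.
Legal moves: Ke8, Kc8, Kxd7.
Count: 3.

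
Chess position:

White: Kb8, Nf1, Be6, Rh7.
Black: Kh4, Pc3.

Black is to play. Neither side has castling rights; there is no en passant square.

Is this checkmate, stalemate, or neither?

Black to move; black king on h4.
In check: yes, from the white rook on h7.
King squares — g3: attacked by Nf1; h3: attacked by Be6; g4: attacked by Be6; g5: available; h5: attacked by Rh7.
Legal moves for Black: Kg5.
Black is in check but has 1 legal move → neither.

neither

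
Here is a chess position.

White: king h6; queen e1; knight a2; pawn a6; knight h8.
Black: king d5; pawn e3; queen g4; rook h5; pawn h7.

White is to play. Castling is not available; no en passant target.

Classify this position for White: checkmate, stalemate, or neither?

White to move; white king on h6.
In check: yes, from the black rook on h5.
King squares — g5: attacked by Qg4; h5: attacked by Qg4; g6: attacked by Qg4; g7: attacked by Qg4; h7: attacked by Rh5.
Legal moves for White: none.
In check with no legal moves → checkmate.

checkmate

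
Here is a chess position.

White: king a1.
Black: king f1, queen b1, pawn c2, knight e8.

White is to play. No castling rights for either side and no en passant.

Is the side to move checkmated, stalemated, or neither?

White to move; white king on a1.
In check: yes, from the black queen on b1.
King squares — b1: attacked by Pc2; a2: attacked by Qb1; b2: attacked by Qb1.
Legal moves for White: none.
In check with no legal moves → checkmate.

checkmate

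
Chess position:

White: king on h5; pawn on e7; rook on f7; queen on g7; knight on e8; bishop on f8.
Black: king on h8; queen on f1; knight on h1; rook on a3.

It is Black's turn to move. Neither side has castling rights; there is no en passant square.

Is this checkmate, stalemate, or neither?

Black to move; black king on h8.
In check: yes, from the white queen on g7.
King squares — g7: attacked by Rf7; h7: attacked by Qg7; g8: attacked by Qg7.
Legal moves for Black: none.
In check with no legal moves → checkmate.

checkmate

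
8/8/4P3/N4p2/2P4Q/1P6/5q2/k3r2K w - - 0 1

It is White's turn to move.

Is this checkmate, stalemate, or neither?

White to move; white king on h1.
In check: yes, from the black rook on e1.
King squares — g1: attacked by Re1; g2: attacked by Qf2; h2: attacked by Qf2.
Legal moves for White: none.
In check with no legal moves → checkmate.

checkmate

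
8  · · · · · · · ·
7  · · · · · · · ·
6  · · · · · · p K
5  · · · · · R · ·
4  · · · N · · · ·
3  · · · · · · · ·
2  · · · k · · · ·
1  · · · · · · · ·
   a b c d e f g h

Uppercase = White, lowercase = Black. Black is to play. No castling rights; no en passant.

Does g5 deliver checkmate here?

no

After g5: white king on h6; in check: no.
White is not in check, so this cannot be checkmate.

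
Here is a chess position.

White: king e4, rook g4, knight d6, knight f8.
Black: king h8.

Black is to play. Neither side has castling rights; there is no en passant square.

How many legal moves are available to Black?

0

Black to move; king on h8.
In check: no.
Legal moves: none.
Count: 0.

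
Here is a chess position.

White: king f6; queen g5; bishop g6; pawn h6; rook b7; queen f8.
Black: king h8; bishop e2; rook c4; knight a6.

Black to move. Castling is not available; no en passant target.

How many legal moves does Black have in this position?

0

Black to move; king on h8.
In check: yes, from the white queen on f8.
Legal moves: none.
Count: 0.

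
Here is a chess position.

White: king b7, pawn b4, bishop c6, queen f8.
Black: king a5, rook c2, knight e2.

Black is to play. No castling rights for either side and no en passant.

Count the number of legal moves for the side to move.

Black to move; king on a5.
In check: yes, from the white pawn on b4.
Legal moves: none.
Count: 0.

0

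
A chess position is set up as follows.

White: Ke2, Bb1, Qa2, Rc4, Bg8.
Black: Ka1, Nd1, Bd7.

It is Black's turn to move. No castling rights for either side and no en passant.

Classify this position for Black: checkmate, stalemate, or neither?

checkmate

Black to move; black king on a1.
In check: yes, from the white queen on a2.
King squares — b1: attacked by Qa2; a2: attacked by Bb1; b2: attacked by Qa2.
Legal moves for Black: none.
In check with no legal moves → checkmate.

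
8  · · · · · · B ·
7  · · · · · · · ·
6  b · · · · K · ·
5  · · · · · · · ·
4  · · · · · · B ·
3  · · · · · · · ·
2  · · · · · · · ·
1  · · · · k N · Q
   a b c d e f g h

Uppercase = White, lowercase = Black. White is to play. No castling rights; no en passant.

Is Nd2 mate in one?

no

After Nd2: black king on e1; in check: yes, from the white queen on h1.
Black has 3 legal replies: Kf2, Kxd2, Bf1.
In check but a legal move exists → not checkmate.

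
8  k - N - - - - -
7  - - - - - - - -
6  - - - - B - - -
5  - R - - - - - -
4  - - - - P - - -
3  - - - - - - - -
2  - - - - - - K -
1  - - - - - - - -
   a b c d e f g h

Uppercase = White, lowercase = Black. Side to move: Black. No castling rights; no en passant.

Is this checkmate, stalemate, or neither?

Black to move; black king on a8.
In check: no.
King squares — a7: attacked by Nc8; b7: attacked by Rb5; b8: attacked by Rb5.
Legal moves for Black: none.
Not in check and no legal moves → stalemate.

stalemate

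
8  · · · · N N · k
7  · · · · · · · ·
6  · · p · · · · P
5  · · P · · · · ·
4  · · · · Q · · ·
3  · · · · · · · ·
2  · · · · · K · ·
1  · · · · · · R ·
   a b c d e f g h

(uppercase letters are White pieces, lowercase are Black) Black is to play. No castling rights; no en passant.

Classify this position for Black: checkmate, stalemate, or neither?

stalemate

Black to move; black king on h8.
In check: no.
King squares — g7: attacked by Rg1; h7: attacked by Qe4; g8: attacked by Rg1.
Legal moves for Black: none.
Not in check and no legal moves → stalemate.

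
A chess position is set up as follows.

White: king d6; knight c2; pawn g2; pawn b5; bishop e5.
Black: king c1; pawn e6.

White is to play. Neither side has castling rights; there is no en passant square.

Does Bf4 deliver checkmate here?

After Bf4: black king on c1; in check: yes, from the white bishop on f4.
Black has 4 legal replies: Kxc2, Kb2, Kd1, Kb1.
In check but a legal move exists → not checkmate.

no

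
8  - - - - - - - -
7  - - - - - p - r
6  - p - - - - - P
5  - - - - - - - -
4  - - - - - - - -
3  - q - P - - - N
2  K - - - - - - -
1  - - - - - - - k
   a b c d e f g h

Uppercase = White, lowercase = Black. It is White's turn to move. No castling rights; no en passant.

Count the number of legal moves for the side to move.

White to move; king on a2.
In check: yes, from the black queen on b3.
Legal moves: Kxb3, Ka1.
Count: 2.

2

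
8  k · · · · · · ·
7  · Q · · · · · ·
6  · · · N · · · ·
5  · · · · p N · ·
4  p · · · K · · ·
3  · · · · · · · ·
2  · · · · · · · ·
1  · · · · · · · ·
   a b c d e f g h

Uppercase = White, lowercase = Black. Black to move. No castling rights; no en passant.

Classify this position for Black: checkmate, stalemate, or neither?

checkmate

Black to move; black king on a8.
In check: yes, from the white queen on b7.
King squares — a7: attacked by Qb7; b7: attacked by Nd6; b8: attacked by Qb7.
Legal moves for Black: none.
In check with no legal moves → checkmate.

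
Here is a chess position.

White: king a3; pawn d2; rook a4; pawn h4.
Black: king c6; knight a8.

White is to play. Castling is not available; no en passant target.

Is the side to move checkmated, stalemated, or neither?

White to move; white king on a3.
In check: no.
Legal moves for White: Rxa8, Ra7, Ra6+, Ra5, Rg4, Rf4, Re4, Rd4, Rc4+, Rb4, Kb4, Kb3, Kb2, Ka2, h5, d3, d4.
White has 17 legal moves and is not in check → neither.

neither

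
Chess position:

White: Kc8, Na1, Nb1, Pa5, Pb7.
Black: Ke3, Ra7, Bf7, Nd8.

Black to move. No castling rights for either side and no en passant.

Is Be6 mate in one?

no

After Be6: white king on c8; in check: yes, from the black bishop on e6.
White has 3 legal replies: Kxd8, Kb8, Kc7.
In check but a legal move exists → not checkmate.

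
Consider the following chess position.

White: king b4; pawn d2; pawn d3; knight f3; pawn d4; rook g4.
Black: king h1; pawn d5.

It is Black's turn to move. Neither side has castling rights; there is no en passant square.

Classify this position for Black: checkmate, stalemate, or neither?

Black to move; black king on h1.
In check: no.
King squares — g1: attacked by Nf3; g2: attacked by Rg4; h2: attacked by Nf3.
Legal moves for Black: none.
Not in check and no legal moves → stalemate.

stalemate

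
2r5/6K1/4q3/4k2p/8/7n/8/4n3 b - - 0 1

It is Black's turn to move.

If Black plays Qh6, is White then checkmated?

no

After Qh6: white king on g7; in check: yes, from the black queen on h6.
White has 2 legal replies: Kf7, Kxh6.
In check but a legal move exists → not checkmate.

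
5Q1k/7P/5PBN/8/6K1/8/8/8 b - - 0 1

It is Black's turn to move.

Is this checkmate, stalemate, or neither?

Black to move; black king on h8.
In check: yes, from the white queen on f8.
King squares — g7: attacked by Pf6; h7: attacked by Bg6; g8: attacked by Nh6.
Legal moves for Black: none.
In check with no legal moves → checkmate.

checkmate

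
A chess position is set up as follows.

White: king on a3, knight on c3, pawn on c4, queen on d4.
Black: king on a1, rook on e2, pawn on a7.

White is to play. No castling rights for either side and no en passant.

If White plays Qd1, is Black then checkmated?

After Qd1: black king on a1; in check: yes, from the white queen on d1.
King squares — b1: attacked by Qd1; a2: attacked by Ka3; b2: attacked by Ka3.
Black has no legal moves → checkmate.

yes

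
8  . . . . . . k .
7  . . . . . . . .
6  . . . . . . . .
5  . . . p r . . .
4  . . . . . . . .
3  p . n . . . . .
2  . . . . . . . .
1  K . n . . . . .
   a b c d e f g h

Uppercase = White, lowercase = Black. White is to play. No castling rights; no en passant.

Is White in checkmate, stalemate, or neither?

stalemate

White to move; white king on a1.
In check: no.
King squares — b1: attacked by Nc3; a2: attacked by Nc1; b2: attacked by Pa3.
Legal moves for White: none.
Not in check and no legal moves → stalemate.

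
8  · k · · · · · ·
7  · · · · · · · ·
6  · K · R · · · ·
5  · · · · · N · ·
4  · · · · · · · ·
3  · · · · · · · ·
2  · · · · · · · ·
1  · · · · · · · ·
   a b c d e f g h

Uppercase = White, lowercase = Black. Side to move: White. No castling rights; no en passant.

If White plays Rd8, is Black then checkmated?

yes

After Rd8: black king on b8; in check: yes, from the white rook on d8.
King squares — a7: attacked by Kb6; b7: attacked by Kb6; c7: attacked by Kb6; a8: attacked by Rd8; c8: attacked by Rd8.
Black has no legal moves → checkmate.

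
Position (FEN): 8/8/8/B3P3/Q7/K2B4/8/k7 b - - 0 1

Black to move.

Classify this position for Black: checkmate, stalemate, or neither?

stalemate

Black to move; black king on a1.
In check: no.
King squares — b1: attacked by Bd3; a2: attacked by Ka3; b2: attacked by Ka3.
Legal moves for Black: none.
Not in check and no legal moves → stalemate.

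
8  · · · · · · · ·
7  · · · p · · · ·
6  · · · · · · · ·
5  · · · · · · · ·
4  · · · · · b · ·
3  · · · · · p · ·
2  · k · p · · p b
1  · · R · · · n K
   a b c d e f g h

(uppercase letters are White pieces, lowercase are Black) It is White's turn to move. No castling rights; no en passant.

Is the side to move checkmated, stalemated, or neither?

White to move; white king on h1.
In check: yes, from the black pawn on g2.
King squares — g1: attacked by Bh2; g2: attacked by Pf3; h2: attacked by Bf4.
Legal moves for White: none.
In check with no legal moves → checkmate.

checkmate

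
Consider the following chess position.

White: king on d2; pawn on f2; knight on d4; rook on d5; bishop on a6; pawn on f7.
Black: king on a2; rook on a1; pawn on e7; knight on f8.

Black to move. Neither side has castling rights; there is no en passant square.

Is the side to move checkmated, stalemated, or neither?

Black to move; black king on a2.
In check: no.
Legal moves for Black: Nh7, Nd7, Ng6, Ne6, Ka3, Kb2, Kb1, Rh1, Rg1, Rf1, Re1, Rd1+, Rc1, Rb1, e6, e5.
Black has 16 legal moves and is not in check → neither.

neither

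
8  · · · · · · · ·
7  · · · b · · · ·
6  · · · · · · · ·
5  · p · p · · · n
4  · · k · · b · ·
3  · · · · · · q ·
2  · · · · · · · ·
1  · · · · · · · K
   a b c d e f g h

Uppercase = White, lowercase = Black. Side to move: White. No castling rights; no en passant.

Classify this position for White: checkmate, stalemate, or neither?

stalemate

White to move; white king on h1.
In check: no.
King squares — g1: attacked by Qg3; g2: attacked by Qg3; h2: attacked by Qg3.
Legal moves for White: none.
Not in check and no legal moves → stalemate.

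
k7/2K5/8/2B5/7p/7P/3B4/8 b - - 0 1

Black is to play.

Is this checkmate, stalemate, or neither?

Black to move; black king on a8.
In check: no.
King squares — a7: attacked by Bc5; b7: attacked by Kc7; b8: attacked by Kc7.
Legal moves for Black: none.
Not in check and no legal moves → stalemate.

stalemate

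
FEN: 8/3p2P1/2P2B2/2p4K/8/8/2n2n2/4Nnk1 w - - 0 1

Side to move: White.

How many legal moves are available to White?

23

White to move; king on h5.
In check: no.
Legal moves: Bd8, Be7, Bg5, Be5, Bh4, Bd4, Bc3, Bb2, Ba1, Kh6, Kg6, Kg5, Kh4, Nf3+, Nd3, Ng2, Nxc2, cxd7, g8=Q+, g8=R+, g8=B, g8=N, c7.
Count: 23.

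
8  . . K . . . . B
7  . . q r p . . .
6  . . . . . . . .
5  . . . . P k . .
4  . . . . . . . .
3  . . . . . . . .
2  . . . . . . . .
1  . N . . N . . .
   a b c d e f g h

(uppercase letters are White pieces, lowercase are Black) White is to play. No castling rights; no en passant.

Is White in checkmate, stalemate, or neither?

checkmate

White to move; white king on c8.
In check: yes, from the black queen on c7.
King squares — b7: attacked by Qc7; c7: attacked by Rd7; d7: attacked by Qc7; b8: attacked by Qc7; d8: attacked by Qc7.
Legal moves for White: none.
In check with no legal moves → checkmate.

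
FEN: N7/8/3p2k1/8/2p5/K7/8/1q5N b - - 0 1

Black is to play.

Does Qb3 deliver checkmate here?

yes

After Qb3: white king on a3; in check: yes, from the black queen on b3.
King squares — a2: attacked by Qb3; b2: attacked by Qb3; b3: attacked by Pc4; a4: attacked by Qb3; b4: attacked by Qb3.
White has no legal moves → checkmate.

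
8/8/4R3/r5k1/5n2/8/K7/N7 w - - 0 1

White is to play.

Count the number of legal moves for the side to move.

3

White to move; king on a2.
In check: yes, from the black rook on a5.
Legal moves: Kb3, Kb2, Kb1.
Count: 3.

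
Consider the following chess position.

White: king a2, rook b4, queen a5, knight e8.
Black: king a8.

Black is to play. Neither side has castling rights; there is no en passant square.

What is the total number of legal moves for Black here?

0

Black to move; king on a8.
In check: yes, from the white queen on a5.
Legal moves: none.
Count: 0.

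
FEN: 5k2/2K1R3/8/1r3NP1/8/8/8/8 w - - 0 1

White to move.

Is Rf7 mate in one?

After Rf7: black king on f8; in check: yes, from the white rook on f7.
Black has 3 legal replies: Kg8, Ke8, Kxf7.
In check but a legal move exists → not checkmate.

no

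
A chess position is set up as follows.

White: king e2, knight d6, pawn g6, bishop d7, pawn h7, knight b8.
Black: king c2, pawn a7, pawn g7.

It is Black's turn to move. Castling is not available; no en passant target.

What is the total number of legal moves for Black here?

Black to move; king on c2.
In check: no.
Legal moves: Kc3, Kb3, Kb2, Kc1, Kb1, a6, a5.
Count: 7.

7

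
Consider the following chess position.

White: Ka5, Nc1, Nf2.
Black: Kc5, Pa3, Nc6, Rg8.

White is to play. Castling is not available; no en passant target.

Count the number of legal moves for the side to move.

2

White to move; king on a5.
In check: yes, from the black knight on c6.
Legal moves: Ka6, Ka4.
Count: 2.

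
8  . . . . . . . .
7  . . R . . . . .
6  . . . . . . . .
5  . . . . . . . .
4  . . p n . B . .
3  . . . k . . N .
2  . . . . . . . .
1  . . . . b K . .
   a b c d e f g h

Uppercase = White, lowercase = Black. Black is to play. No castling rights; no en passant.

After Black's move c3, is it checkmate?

After c3: white king on f1; in check: no.
White is not in check, so this cannot be checkmate.

no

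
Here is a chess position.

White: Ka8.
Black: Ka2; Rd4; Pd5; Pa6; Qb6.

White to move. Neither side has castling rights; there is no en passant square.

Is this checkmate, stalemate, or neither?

stalemate

White to move; white king on a8.
In check: no.
King squares — a7: attacked by Qb6; b7: attacked by Qb6; b8: attacked by Qb6.
Legal moves for White: none.
Not in check and no legal moves → stalemate.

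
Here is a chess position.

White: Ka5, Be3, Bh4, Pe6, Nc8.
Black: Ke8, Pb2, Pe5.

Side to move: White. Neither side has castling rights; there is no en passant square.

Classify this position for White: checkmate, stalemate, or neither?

White to move; white king on a5.
In check: no.
Legal moves for White include: Ne7, Na7, Nd6+, Nb6, Kb6, Ka6, Kb5, Kb4, Ka4, Bd8, Be7, Bf6, Bhg5, Bg3, Bhf2, Be1, Ba7, Bh6, ... (list truncated; more exist).
White has legal moves and is not in check → neither.

neither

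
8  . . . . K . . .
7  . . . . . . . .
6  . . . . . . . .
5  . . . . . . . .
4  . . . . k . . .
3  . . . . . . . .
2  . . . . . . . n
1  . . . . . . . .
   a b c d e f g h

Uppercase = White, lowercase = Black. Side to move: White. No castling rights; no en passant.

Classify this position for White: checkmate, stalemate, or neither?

White to move; white king on e8.
In check: no.
Legal moves for White: Kf8, Kd8, Kf7, Ke7, Kd7.
White has 5 legal moves and is not in check → neither.

neither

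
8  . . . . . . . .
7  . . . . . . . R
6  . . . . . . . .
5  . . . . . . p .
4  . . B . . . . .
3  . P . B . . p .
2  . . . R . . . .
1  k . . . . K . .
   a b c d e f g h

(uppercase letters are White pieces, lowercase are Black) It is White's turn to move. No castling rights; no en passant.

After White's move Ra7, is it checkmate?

yes

After Ra7: black king on a1; in check: yes, from the white rook on a7.
King squares — b1: attacked by Bd3; a2: attacked by Rd2; b2: attacked by Rd2.
Black has no legal moves → checkmate.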